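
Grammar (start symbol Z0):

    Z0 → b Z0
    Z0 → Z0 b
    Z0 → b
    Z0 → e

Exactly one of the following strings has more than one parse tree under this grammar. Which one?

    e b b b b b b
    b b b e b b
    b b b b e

b b b e b b

e b b b b b b: 1 tree
b b b e b b: 10 trees
b b b b e: 1 tree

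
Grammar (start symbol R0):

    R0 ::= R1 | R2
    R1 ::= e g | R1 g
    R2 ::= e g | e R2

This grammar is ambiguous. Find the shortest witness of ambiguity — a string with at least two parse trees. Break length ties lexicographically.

e g

length 2: e g has 2 parse trees

Two derivations of e g:
  R0 ⇒ R1 ⇒ e g
  R0 ⇒ R2 ⇒ e g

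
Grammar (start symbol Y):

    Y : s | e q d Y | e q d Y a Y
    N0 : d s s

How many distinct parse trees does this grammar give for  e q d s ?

Parse trees for e q d s:
  [Y e q d [Y s]]

1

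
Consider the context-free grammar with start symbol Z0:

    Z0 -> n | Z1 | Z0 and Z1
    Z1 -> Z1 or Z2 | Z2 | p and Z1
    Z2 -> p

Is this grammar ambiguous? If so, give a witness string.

Witness: p and p

Derivation 1: Z0 ⇒ Z1 ⇒ p and Z1 ⇒ p and Z2 ⇒ p and p
Derivation 2: Z0 ⇒ Z0 and Z1 ⇒ Z1 and Z1 ⇒ Z2 and Z1 ⇒ p and Z1 ⇒ p and Z2 ⇒ p and p

Two distinct leftmost derivations for the same string.

Ambiguous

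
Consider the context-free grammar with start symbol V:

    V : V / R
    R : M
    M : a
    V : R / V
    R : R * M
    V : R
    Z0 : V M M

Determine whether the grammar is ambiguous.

Witness: a / a

Derivation 1: V ⇒ V / R ⇒ R / R ⇒ M / R ⇒ a / R ⇒ a / M ⇒ a / a
Derivation 2: V ⇒ R / V ⇒ M / V ⇒ a / V ⇒ a / R ⇒ a / M ⇒ a / a

Two distinct leftmost derivations for the same string.

Ambiguous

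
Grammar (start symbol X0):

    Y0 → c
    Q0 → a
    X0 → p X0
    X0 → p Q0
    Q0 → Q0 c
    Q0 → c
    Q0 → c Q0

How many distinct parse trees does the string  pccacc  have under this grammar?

Parse trees for pccacc:
  [X0 p [Q0 [Q0 [Q0 c [Q0 c [Q0 a]]] c] c]]
  [X0 p [Q0 [Q0 c [Q0 [Q0 c [Q0 a]] c]] c]]
  [X0 p [Q0 [Q0 c [Q0 c [Q0 [Q0 a] c]]] c]]
  [X0 p [Q0 c [Q0 [Q0 [Q0 c [Q0 a]] c] c]]]
  [X0 p [Q0 c [Q0 [Q0 c [Q0 [Q0 a] c]] c]]]
  [X0 p [Q0 c [Q0 c [Q0 [Q0 [Q0 a] c] c]]]]

6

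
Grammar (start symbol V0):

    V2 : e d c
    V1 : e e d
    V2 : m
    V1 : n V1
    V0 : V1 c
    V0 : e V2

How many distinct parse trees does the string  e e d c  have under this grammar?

2

Parse trees for e e d c:
  [V0 [V1 e e d] c]
  [V0 e [V2 e d c]]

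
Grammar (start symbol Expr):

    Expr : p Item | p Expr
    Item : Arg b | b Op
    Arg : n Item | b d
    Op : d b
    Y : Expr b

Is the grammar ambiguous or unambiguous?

Witness: p b d b

Derivation 1: Expr ⇒ p Item ⇒ p Arg b ⇒ p b d b
Derivation 2: Expr ⇒ p Item ⇒ p b Op ⇒ p b d b

Two distinct leftmost derivations for the same string.

Ambiguous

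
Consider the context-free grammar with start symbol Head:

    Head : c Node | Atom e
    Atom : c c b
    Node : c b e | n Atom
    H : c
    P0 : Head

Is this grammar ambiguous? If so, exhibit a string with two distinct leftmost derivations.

Ambiguous

Witness: c c b e

Derivation 1: Head ⇒ c Node ⇒ c c b e
Derivation 2: Head ⇒ Atom e ⇒ c c b e

Two distinct leftmost derivations for the same string.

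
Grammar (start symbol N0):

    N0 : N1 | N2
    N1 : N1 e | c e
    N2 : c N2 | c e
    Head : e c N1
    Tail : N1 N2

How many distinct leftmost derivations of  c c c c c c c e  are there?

Parse trees for c c c c c c c e:
  [N0 [N2 c [N2 c [N2 c [N2 c [N2 c [N2 c [N2 c e]]]]]]]]

1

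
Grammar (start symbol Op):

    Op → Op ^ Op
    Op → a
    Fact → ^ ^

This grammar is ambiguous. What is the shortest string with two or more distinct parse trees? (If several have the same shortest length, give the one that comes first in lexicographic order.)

length 1: no string has ≥2 trees
length 3: no string has ≥2 trees
length 5: a ^ a ^ a has 2 parse trees

Two derivations of a ^ a ^ a:
  Op ⇒ Op ^ Op ⇒ Op ^ Op ^ Op ⇒ a ^ Op ^ Op ⇒ a ^ a ^ Op ⇒ a ^ a ^ a
  Op ⇒ Op ^ Op ⇒ a ^ Op ⇒ a ^ Op ^ Op ⇒ a ^ a ^ Op ⇒ a ^ a ^ a

a ^ a ^ a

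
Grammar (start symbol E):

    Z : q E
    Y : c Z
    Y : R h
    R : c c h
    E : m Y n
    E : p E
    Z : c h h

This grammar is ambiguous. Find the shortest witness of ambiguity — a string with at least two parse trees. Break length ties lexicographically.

length 6: m c c h h n has 2 parse trees

Two derivations of m c c h h n:
  E ⇒ m Y n ⇒ m c Z n ⇒ m c c h h n
  E ⇒ m Y n ⇒ m R h n ⇒ m c c h h n

m c c h h n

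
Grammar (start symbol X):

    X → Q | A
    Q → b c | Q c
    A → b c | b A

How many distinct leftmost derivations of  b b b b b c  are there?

Parse trees for b b b b b c:
  [X [A b [A b [A b [A b [A b c]]]]]]

1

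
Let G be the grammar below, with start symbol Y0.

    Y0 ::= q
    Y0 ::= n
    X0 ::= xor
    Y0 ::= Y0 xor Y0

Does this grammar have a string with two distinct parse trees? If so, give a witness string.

Witness: n xor n xor n

Derivation 1: Y0 ⇒ Y0 xor Y0 ⇒ n xor Y0 ⇒ n xor Y0 xor Y0 ⇒ n xor n xor Y0 ⇒ n xor n xor n
Derivation 2: Y0 ⇒ Y0 xor Y0 ⇒ Y0 xor Y0 xor Y0 ⇒ n xor Y0 xor Y0 ⇒ n xor n xor Y0 ⇒ n xor n xor n

Two distinct leftmost derivations for the same string.

Ambiguous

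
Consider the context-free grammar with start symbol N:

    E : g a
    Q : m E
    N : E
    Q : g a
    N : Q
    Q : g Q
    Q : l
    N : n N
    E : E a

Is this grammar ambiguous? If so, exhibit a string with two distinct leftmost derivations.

Ambiguous

Witness: g a

Derivation 1: N ⇒ E ⇒ g a
Derivation 2: N ⇒ Q ⇒ g a

Two distinct leftmost derivations for the same string.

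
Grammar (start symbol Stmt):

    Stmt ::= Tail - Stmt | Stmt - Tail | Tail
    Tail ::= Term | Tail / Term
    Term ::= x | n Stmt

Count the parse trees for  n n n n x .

1

Parse trees for n n n n x:
  [Stmt [Tail [Term n [Stmt [Tail [Term n [Stmt [Tail [Term n [Stmt [Tail [Term n [Stmt [Tail [Term x]]]]]]]]]]]]]]]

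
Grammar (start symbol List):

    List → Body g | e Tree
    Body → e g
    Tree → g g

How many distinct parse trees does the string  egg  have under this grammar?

Parse trees for egg:
  [List [Body e g] g]
  [List e [Tree g g]]

2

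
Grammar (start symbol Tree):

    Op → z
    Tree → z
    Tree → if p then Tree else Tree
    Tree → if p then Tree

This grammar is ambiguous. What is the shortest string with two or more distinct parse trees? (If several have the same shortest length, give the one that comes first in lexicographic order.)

if p then if p then z else z

length 1: no string has ≥2 trees
length 4: no string has ≥2 trees
length 6: no string has ≥2 trees
length 7: no string has ≥2 trees
length 9: if p then if p then z else z has 2 parse trees

Two derivations of if p then if p then z else z:
  Tree ⇒ if p then Tree else Tree ⇒ if p then if p then Tree else Tree ⇒ if p then if p then z else Tree ⇒ if p then if p then z else z
  Tree ⇒ if p then Tree ⇒ if p then if p then Tree else Tree ⇒ if p then if p then z else Tree ⇒ if p then if p then z else z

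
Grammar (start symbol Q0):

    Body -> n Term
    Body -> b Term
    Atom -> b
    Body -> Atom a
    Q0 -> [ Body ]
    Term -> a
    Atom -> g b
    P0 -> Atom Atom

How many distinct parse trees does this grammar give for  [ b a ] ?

Parse trees for [ b a ]:
  [Q0 [ [Body b [Term a]] ]]
  [Q0 [ [Body [Atom b] a] ]]

2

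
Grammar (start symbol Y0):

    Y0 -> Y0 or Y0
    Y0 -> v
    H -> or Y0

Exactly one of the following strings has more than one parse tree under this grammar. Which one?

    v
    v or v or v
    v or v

v: 1 tree
v or v or v: 2 trees
v or v: 1 tree

v or v or v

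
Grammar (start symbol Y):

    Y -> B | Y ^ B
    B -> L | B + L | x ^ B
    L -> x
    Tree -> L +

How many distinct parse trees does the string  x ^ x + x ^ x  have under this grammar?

3

Parse trees for x ^ x + x ^ x:
  [Y [Y [B [B x ^ [B [L x]]] + [L x]]] ^ [B [L x]]]
  [Y [Y [B x ^ [B [B [L x]] + [L x]]]] ^ [B [L x]]]
  [Y [Y [Y [B [L x]]] ^ [B [B [L x]] + [L x]]] ^ [B [L x]]]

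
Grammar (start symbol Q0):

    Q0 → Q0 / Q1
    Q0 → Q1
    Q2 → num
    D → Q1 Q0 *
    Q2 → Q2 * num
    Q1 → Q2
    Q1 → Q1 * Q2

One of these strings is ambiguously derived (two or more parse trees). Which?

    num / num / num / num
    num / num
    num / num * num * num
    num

num / num / num / num: 1 tree
num / num: 1 tree
num / num * num * num: 4 trees
num: 1 tree

num / num * num * num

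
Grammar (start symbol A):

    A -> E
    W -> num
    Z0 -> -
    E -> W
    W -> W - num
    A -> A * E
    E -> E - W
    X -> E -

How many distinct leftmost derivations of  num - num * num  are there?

Parse trees for num - num * num:
  [A [A [E [W [W num] - num]]] * [E [W num]]]
  [A [A [E [E [W num]] - [W num]]] * [E [W num]]]

2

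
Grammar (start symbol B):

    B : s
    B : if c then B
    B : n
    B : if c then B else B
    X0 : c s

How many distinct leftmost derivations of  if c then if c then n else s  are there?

Parse trees for if c then if c then n else s:
  [B if c then [B if c then [B n] else [B s]]]
  [B if c then [B if c then [B n]] else [B s]]

2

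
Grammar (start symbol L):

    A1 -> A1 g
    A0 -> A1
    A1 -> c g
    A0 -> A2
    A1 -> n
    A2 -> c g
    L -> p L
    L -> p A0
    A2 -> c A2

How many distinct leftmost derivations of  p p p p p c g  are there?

2

Parse trees for p p p p p c g:
  [L p [L p [L p [L p [L p [A0 [A1 c g]]]]]]]
  [L p [L p [L p [L p [L p [A0 [A2 c g]]]]]]]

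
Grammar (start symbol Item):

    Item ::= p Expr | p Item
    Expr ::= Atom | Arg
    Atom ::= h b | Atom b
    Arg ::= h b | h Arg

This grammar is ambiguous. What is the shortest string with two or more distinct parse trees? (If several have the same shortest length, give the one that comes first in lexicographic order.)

length 3: p h b has 2 parse trees

Two derivations of p h b:
  Item ⇒ p Expr ⇒ p Atom ⇒ p h b
  Item ⇒ p Expr ⇒ p Arg ⇒ p h b

p h b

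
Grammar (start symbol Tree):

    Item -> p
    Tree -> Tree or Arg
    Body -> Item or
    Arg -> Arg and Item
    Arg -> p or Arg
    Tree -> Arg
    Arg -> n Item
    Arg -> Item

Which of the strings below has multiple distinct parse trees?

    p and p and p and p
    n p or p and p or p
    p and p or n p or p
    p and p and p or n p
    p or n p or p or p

p or n p or p or p

p and p and p and p: 1 tree
n p or p and p or p: 1 tree
p and p or n p or p: 1 tree
p and p and p or n p: 1 tree
p or n p or p or p: 4 trees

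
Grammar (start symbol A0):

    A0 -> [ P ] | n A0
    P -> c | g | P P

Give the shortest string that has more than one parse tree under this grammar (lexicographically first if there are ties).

[ c c c ]

length 3: no string has ≥2 trees
length 4: no string has ≥2 trees
length 5: [ c c c ] has 2 parse trees

Two derivations of [ c c c ]:
  A0 ⇒ [ P ] ⇒ [ P P ] ⇒ [ c P ] ⇒ [ c P P ] ⇒ [ c c P ] ⇒ [ c c c ]
  A0 ⇒ [ P ] ⇒ [ P P ] ⇒ [ P P P ] ⇒ [ c P P ] ⇒ [ c c P ] ⇒ [ c c c ]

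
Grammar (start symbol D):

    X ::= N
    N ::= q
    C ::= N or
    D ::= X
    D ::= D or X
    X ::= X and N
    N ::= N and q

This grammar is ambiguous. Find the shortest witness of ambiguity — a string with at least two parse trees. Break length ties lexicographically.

length 1: no string has ≥2 trees
length 3: q and q has 2 parse trees

Two derivations of q and q:
  D ⇒ X ⇒ N ⇒ N and q ⇒ q and q
  D ⇒ X ⇒ X and N ⇒ N and N ⇒ q and N ⇒ q and q

q and q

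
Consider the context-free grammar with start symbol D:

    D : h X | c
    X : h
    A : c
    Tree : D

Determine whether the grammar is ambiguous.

Unambiguous

(A, Tree are unreachable from D, so their rules don't affect L(D).) Restricted to the reachable nonterminals, every rule has the form A → t or A → t B, and no two rules for the same A share a first terminal. The grammar encodes a DFA — one run per string.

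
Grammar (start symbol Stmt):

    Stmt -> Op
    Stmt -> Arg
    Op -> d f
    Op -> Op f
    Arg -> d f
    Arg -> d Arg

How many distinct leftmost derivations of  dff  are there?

1

Parse trees for dff:
  [Stmt [Op [Op d f] f]]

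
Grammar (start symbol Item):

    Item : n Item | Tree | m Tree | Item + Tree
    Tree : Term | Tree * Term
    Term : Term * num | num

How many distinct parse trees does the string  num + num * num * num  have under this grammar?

Parse trees for num + num * num * num:
  [Item [Item [Tree [Term num]]] + [Tree [Term [Term [Term num] * num] * num]]]
  [Item [Item [Tree [Term num]]] + [Tree [Tree [Term num]] * [Term [Term num] * num]]]
  [Item [Item [Tree [Term num]]] + [Tree [Tree [Term [Term num] * num]] * [Term num]]]
  [Item [Item [Tree [Term num]]] + [Tree [Tree [Tree [Term num]] * [Term num]] * [Term num]]]

4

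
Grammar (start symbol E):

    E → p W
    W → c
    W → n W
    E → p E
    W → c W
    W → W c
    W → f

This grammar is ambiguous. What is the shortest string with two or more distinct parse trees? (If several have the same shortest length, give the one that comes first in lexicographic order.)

p c c

length 2: no string has ≥2 trees
length 3: p c c has 2 parse trees

Two derivations of p c c:
  E ⇒ p W ⇒ p c W ⇒ p c c
  E ⇒ p W ⇒ p W c ⇒ p c c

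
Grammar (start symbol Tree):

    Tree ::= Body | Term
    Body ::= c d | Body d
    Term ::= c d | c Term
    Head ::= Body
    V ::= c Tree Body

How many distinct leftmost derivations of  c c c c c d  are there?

Parse trees for c c c c c d:
  [Tree [Term c [Term c [Term c [Term c [Term c d]]]]]]

1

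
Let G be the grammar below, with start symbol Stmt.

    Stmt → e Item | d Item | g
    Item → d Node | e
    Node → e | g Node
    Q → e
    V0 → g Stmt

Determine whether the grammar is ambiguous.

(Q, V0 are unreachable from Stmt, so their rules don't affect L(Stmt).) The reachable rules are right-linear with at most one rule per (nonterminal, next-terminal) pair. Each input token forces the next rule, so parsing is deterministic.

Unambiguous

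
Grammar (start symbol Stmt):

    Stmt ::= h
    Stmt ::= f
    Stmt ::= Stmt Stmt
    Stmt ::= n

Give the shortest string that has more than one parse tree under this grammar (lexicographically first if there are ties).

length 1: no string has ≥2 trees
length 2: no string has ≥2 trees
length 3: f f f has 2 parse trees

Two derivations of f f f:
  Stmt ⇒ Stmt Stmt ⇒ f Stmt ⇒ f Stmt Stmt ⇒ f f Stmt ⇒ f f f
  Stmt ⇒ Stmt Stmt ⇒ Stmt Stmt Stmt ⇒ f Stmt Stmt ⇒ f f Stmt ⇒ f f f

f f f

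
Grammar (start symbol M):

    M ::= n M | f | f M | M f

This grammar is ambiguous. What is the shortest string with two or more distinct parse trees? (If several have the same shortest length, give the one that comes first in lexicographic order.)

f f

length 1: no string has ≥2 trees
length 2: f f has 2 parse trees

Two derivations of f f:
  M ⇒ f M ⇒ f f
  M ⇒ M f ⇒ f f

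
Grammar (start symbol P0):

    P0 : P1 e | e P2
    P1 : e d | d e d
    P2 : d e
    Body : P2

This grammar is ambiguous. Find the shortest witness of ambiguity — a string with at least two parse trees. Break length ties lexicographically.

e d e

length 3: e d e has 2 parse trees

Two derivations of e d e:
  P0 ⇒ P1 e ⇒ e d e
  P0 ⇒ e P2 ⇒ e d e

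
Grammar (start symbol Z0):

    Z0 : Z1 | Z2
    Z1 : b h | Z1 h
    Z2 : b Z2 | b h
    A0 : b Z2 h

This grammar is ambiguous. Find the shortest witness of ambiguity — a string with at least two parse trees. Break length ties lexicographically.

length 2: b h has 2 parse trees

Two derivations of b h:
  Z0 ⇒ Z1 ⇒ b h
  Z0 ⇒ Z2 ⇒ b h

b h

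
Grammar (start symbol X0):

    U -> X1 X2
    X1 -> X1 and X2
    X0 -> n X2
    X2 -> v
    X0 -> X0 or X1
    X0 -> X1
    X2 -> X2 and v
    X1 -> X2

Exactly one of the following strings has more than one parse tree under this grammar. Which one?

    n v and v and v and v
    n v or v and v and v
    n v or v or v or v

n v or v and v and v

n v and v and v and v: 1 tree
n v or v and v and v: 4 trees
n v or v or v or v: 1 tree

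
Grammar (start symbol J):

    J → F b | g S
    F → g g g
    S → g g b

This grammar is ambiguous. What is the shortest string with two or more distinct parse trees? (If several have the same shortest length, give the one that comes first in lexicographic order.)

length 4: g g g b has 2 parse trees

Two derivations of g g g b:
  J ⇒ F b ⇒ g g g b
  J ⇒ g S ⇒ g g g b

g g g b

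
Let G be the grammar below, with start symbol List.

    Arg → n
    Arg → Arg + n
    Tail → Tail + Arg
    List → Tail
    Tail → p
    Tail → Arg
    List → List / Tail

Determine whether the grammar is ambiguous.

Ambiguous

Witness: n + n

Derivation 1: List ⇒ Tail ⇒ Tail + Arg ⇒ Arg + Arg ⇒ n + Arg ⇒ n + n
Derivation 2: List ⇒ Tail ⇒ Arg ⇒ Arg + n ⇒ n + n

Two distinct leftmost derivations for the same string.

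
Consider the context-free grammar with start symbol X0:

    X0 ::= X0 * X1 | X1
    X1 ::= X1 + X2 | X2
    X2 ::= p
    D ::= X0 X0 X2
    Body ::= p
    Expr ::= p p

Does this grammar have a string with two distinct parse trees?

(D, Body, Expr are unreachable from X0, so their rules don't affect L(X0).) X0 → X0 * X1 | X1  ;  X1 → X1 + X2 | X2  — a left-associative chain with X2 at the bottom. Each string factors uniquely by precedence.

Unambiguous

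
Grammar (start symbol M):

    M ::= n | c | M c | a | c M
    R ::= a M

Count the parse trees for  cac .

Parse trees for cac:
  [M [M c [M a]] c]
  [M c [M [M a] c]]

2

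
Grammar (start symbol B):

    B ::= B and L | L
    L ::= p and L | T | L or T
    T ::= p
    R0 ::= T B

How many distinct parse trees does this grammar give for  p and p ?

Parse trees for p and p:
  [B [B [L [T p]]] and [L [T p]]]
  [B [L p and [L [T p]]]]

2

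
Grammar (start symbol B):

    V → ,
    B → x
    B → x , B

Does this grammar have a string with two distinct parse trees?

Only B is reachable from B; ignoring the rest: Right-recursive list with a separator: after each atom, whether the separator follows determines the rule. One parse per string.

Unambiguous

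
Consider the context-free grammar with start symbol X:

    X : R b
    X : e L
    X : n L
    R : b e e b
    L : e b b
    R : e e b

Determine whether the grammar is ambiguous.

Witness: e e b b

Derivation 1: X ⇒ R b ⇒ e e b b
Derivation 2: X ⇒ e L ⇒ e e b b

Two distinct leftmost derivations for the same string.

Ambiguous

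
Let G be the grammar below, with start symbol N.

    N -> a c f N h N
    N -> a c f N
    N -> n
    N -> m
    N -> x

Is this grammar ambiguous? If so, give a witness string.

Ambiguous

Witness: a c f a c f m h m

Derivation 1: N ⇒ a c f N h N ⇒ a c f a c f N h N ⇒ a c f a c f m h N ⇒ a c f a c f m h m
Derivation 2: N ⇒ a c f N ⇒ a c f a c f N h N ⇒ a c f a c f m h N ⇒ a c f a c f m h m

Two distinct leftmost derivations for the same string.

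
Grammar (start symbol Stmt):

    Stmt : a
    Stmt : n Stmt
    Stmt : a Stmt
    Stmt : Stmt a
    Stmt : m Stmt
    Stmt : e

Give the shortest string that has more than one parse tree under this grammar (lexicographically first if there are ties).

a a

length 1: no string has ≥2 trees
length 2: a a has 2 parse trees

Two derivations of a a:
  Stmt ⇒ a Stmt ⇒ a a
  Stmt ⇒ Stmt a ⇒ a a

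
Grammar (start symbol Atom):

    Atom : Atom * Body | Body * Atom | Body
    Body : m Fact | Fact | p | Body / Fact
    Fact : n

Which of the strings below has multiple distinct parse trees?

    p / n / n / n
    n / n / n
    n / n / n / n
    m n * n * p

p / n / n / n: 1 tree
n / n / n: 1 tree
n / n / n / n: 1 tree
m n * n * p: 4 trees

m n * n * p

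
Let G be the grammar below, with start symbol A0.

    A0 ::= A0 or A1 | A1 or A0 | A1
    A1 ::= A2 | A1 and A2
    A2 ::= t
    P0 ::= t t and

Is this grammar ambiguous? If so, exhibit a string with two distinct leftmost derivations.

Witness: t or t

Derivation 1: A0 ⇒ A0 or A1 ⇒ A1 or A1 ⇒ A2 or A1 ⇒ t or A1 ⇒ t or A2 ⇒ t or t
Derivation 2: A0 ⇒ A1 or A0 ⇒ A2 or A0 ⇒ t or A0 ⇒ t or A1 ⇒ t or A2 ⇒ t or t

Two distinct leftmost derivations for the same string.

Ambiguous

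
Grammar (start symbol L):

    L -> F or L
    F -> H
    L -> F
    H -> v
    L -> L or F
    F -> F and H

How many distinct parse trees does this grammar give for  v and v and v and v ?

1

Parse trees for v and v and v and v:
  [L [F [F [F [F [H v]] and [H v]] and [H v]] and [H v]]]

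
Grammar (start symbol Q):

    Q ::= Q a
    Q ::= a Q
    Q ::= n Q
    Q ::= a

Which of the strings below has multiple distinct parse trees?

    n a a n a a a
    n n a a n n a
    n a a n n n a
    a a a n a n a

n a a n a a a: 22 trees
n n a a n n a: 1 tree
n a a n n n a: 1 tree
a a a n a n a: 1 tree

n a a n a a a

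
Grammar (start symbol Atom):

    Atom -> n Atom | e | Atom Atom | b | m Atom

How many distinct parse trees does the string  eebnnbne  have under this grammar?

Parse trees for eebnnbne (showing first 6 of 24):
  [Atom [Atom e] [Atom [Atom e] [Atom [Atom b] [Atom n [Atom n [Atom [Atom b] [Atom n [Atom e]]]]]]]]
  [Atom [Atom e] [Atom [Atom e] [Atom [Atom b] [Atom n [Atom [Atom n [Atom b]] [Atom n [Atom e]]]]]]]
  [Atom [Atom e] [Atom [Atom e] [Atom [Atom b] [Atom [Atom n [Atom n [Atom b]]] [Atom n [Atom e]]]]]]
  [Atom [Atom e] [Atom [Atom e] [Atom [Atom [Atom b] [Atom n [Atom n [Atom b]]]] [Atom n [Atom e]]]]]
  [Atom [Atom e] [Atom [Atom [Atom e] [Atom b]] [Atom n [Atom n [Atom [Atom b] [Atom n [Atom e]]]]]]]
  [Atom [Atom e] [Atom [Atom [Atom e] [Atom b]] [Atom n [Atom [Atom n [Atom b]] [Atom n [Atom e]]]]]]

24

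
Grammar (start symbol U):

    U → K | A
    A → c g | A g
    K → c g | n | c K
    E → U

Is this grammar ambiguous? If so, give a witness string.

Ambiguous

Witness: c g

Derivation 1: U ⇒ K ⇒ c g
Derivation 2: U ⇒ A ⇒ c g

Two distinct leftmost derivations for the same string.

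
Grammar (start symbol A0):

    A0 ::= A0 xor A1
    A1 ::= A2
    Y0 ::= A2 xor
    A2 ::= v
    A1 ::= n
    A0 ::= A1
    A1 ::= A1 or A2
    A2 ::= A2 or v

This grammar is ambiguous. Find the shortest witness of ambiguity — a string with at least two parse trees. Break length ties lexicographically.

v or v

length 1: no string has ≥2 trees
length 3: v or v has 2 parse trees

Two derivations of v or v:
  A0 ⇒ A1 ⇒ A2 ⇒ A2 or v ⇒ v or v
  A0 ⇒ A1 ⇒ A1 or A2 ⇒ A2 or A2 ⇒ v or A2 ⇒ v or v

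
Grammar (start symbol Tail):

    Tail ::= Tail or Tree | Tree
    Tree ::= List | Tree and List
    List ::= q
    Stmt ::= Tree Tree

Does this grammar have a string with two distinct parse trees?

Unambiguous

(Stmt is unreachable from Tail, so its rules don't affect L(Tail).) Tail → Tail or Tree | Tree  ;  Tree → Tree and List | List  — a left-associative chain with List at the bottom. Each string factors uniquely by precedence.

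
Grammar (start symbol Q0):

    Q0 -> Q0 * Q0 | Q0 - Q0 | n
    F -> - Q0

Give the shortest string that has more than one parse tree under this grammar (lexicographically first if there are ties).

length 1: no string has ≥2 trees
length 3: no string has ≥2 trees
length 5: n * n * n has 2 parse trees

Two derivations of n * n * n:
  Q0 ⇒ Q0 * Q0 ⇒ Q0 * Q0 * Q0 ⇒ n * Q0 * Q0 ⇒ n * n * Q0 ⇒ n * n * n
  Q0 ⇒ Q0 * Q0 ⇒ n * Q0 ⇒ n * Q0 * Q0 ⇒ n * n * Q0 ⇒ n * n * n

n * n * n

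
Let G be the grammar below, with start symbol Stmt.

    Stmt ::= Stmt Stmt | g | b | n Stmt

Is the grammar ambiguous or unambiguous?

Witness: b b b

Derivation 1: Stmt ⇒ Stmt Stmt ⇒ Stmt Stmt Stmt ⇒ b Stmt Stmt ⇒ b b Stmt ⇒ b b b
Derivation 2: Stmt ⇒ Stmt Stmt ⇒ b Stmt ⇒ b Stmt Stmt ⇒ b b Stmt ⇒ b b b

Two distinct leftmost derivations for the same string.

Ambiguous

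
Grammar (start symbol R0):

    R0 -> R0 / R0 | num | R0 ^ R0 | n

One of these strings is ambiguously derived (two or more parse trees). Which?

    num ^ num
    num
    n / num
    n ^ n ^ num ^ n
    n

n ^ n ^ num ^ n

num ^ num: 1 tree
num: 1 tree
n / num: 1 tree
n ^ n ^ num ^ n: 5 trees
n: 1 tree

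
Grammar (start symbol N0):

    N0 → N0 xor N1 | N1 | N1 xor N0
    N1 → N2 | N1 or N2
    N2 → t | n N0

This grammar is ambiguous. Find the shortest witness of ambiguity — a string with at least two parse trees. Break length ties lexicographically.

t xor t

length 1: no string has ≥2 trees
length 2: no string has ≥2 trees
length 3: t xor t has 2 parse trees

Two derivations of t xor t:
  N0 ⇒ N0 xor N1 ⇒ N1 xor N1 ⇒ N2 xor N1 ⇒ t xor N1 ⇒ t xor N2 ⇒ t xor t
  N0 ⇒ N1 xor N0 ⇒ N2 xor N0 ⇒ t xor N0 ⇒ t xor N1 ⇒ t xor N2 ⇒ t xor t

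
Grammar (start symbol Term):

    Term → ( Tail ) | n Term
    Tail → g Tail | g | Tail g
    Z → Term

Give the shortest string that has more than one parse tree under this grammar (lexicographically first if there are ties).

length 3: no string has ≥2 trees
length 4: ( g g ) has 2 parse trees

Two derivations of ( g g ):
  Term ⇒ ( Tail ) ⇒ ( g Tail ) ⇒ ( g g )
  Term ⇒ ( Tail ) ⇒ ( Tail g ) ⇒ ( g g )

( g g )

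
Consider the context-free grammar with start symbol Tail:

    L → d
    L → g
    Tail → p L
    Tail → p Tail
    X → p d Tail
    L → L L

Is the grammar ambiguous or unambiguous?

Witness: p d d d

Derivation 1: Tail ⇒ p L ⇒ p L L ⇒ p d L ⇒ p d L L ⇒ p d d L ⇒ p d d d
Derivation 2: Tail ⇒ p L ⇒ p L L ⇒ p L L L ⇒ p d L L ⇒ p d d L ⇒ p d d d

Two distinct leftmost derivations for the same string.

Ambiguous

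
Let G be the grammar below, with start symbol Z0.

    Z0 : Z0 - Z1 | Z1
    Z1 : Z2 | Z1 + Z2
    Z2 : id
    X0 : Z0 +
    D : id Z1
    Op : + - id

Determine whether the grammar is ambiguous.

Only Z0, Z1, Z2 are reachable from Z0; ignoring the rest: The grammar is stratified — Z0 handles '-' (left-recursive), Z1 handles '+', Z2 atoms. Each operator has a fixed associativity and precedence level, so every string has one parse.

Unambiguous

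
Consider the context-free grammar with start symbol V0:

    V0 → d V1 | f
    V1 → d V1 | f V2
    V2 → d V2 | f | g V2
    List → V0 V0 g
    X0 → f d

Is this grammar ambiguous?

Unambiguous

(List, X0 are unreachable from V0, so their rules don't affect L(V0).) The reachable rules are right-linear with at most one rule per (nonterminal, next-terminal) pair. Each input token forces the next rule, so parsing is deterministic.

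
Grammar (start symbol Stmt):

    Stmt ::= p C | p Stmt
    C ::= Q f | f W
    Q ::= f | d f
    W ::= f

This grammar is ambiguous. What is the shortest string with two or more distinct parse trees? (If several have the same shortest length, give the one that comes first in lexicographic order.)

length 3: p f f has 2 parse trees

Two derivations of p f f:
  Stmt ⇒ p C ⇒ p Q f ⇒ p f f
  Stmt ⇒ p C ⇒ p f W ⇒ p f f

p f f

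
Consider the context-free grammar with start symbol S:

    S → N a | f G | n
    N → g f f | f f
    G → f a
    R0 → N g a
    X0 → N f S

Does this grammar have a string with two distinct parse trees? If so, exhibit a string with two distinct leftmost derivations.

Ambiguous

Witness: f f a

Derivation 1: S ⇒ N a ⇒ f f a
Derivation 2: S ⇒ f G ⇒ f f a

Two distinct leftmost derivations for the same string.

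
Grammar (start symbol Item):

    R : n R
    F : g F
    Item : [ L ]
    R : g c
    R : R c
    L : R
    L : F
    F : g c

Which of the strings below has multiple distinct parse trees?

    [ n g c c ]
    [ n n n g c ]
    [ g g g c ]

[ n g c c ]

[ n g c c ]: 2 trees
[ n n n g c ]: 1 tree
[ g g g c ]: 1 tree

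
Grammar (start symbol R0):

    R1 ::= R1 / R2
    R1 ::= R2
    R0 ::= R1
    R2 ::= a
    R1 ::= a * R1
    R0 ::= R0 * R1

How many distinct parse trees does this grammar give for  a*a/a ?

Parse trees for a*a/a:
  [R0 [R1 [R1 a * [R1 [R2 a]]] / [R2 a]]]
  [R0 [R1 a * [R1 [R1 [R2 a]] / [R2 a]]]]
  [R0 [R0 [R1 [R2 a]]] * [R1 [R1 [R2 a]] / [R2 a]]]

3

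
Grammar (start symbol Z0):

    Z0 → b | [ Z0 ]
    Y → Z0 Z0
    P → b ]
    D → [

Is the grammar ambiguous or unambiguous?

(Y, P, D are unreachable from Z0, so their rules don't affect L(Z0).) L(Z0) is { openⁿ atom closeⁿ : n ≥ 0 }. The bracket depth fixes n, and the derivation is forced at every step.

Unambiguous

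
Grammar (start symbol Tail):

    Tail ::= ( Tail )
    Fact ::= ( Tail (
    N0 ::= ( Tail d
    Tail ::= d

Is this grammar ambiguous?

(N0, Fact are unreachable from Tail, so their rules don't affect L(Tail).) Each string is a nest of matched brackets around a single atom. An opening bracket forces the recursive rule; an atom forces the base rule.

Unambiguous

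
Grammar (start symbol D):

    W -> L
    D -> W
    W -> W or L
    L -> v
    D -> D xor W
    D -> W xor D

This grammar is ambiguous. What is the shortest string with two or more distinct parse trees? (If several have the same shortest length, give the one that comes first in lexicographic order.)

length 1: no string has ≥2 trees
length 3: v xor v has 2 parse trees

Two derivations of v xor v:
  D ⇒ D xor W ⇒ W xor W ⇒ L xor W ⇒ v xor W ⇒ v xor L ⇒ v xor v
  D ⇒ W xor D ⇒ L xor D ⇒ v xor D ⇒ v xor W ⇒ v xor L ⇒ v xor v

v xor v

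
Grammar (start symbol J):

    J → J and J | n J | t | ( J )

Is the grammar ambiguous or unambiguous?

Witness: n t and t

Derivation 1: J ⇒ J and J ⇒ n J and J ⇒ n t and J ⇒ n t and t
Derivation 2: J ⇒ n J ⇒ n J and J ⇒ n t and J ⇒ n t and t

Two distinct leftmost derivations for the same string.

Ambiguous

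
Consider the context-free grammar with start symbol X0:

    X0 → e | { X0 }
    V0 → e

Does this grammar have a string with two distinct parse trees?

(V0 is unreachable from X0, so its rules don't affect L(X0).) L(X0) is { openⁿ atom closeⁿ : n ≥ 0 }. The bracket depth fixes n, and the derivation is forced at every step.

Unambiguous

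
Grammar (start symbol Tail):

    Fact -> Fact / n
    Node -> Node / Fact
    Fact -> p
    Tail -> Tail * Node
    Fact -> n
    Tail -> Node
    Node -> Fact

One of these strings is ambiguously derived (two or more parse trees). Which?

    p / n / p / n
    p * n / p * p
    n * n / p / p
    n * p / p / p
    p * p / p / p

p / n / p / n: 4 trees
p * n / p * p: 1 tree
n * n / p / p: 1 tree
n * p / p / p: 1 tree
p * p / p / p: 1 tree

p / n / p / n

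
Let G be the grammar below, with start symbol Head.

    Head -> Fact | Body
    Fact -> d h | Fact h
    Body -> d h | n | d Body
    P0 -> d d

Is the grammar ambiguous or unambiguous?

Ambiguous

Witness: d h

Derivation 1: Head ⇒ Fact ⇒ d h
Derivation 2: Head ⇒ Body ⇒ d h

Two distinct leftmost derivations for the same string.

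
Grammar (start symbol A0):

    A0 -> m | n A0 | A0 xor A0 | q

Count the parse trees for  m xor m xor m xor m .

5

Parse trees for m xor m xor m xor m:
  [A0 [A0 m] xor [A0 [A0 m] xor [A0 [A0 m] xor [A0 m]]]]
  [A0 [A0 m] xor [A0 [A0 [A0 m] xor [A0 m]] xor [A0 m]]]
  [A0 [A0 [A0 m] xor [A0 m]] xor [A0 [A0 m] xor [A0 m]]]
  [A0 [A0 [A0 m] xor [A0 [A0 m] xor [A0 m]]] xor [A0 m]]
  [A0 [A0 [A0 [A0 m] xor [A0 m]] xor [A0 m]] xor [A0 m]]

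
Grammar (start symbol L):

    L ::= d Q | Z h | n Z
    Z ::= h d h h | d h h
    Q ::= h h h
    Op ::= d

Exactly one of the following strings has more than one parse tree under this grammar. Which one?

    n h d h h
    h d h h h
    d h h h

n h d h h: 1 tree
h d h h h: 1 tree
d h h h: 2 trees

d h h h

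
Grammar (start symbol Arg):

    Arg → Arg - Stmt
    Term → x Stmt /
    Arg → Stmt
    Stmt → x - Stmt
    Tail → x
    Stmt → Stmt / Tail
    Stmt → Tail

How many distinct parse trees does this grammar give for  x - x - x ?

Parse trees for x - x - x:
  [Arg [Arg [Stmt [Tail x]]] - [Stmt x - [Stmt [Tail x]]]]
  [Arg [Arg [Arg [Stmt [Tail x]]] - [Stmt [Tail x]]] - [Stmt [Tail x]]]
  [Arg [Arg [Stmt x - [Stmt [Tail x]]]] - [Stmt [Tail x]]]
  [Arg [Stmt x - [Stmt x - [Stmt [Tail x]]]]]

4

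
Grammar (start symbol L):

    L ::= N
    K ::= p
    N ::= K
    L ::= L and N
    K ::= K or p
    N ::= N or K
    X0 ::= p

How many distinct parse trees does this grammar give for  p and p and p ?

1

Parse trees for p and p and p:
  [L [L [L [N [K p]]] and [N [K p]]] and [N [K p]]]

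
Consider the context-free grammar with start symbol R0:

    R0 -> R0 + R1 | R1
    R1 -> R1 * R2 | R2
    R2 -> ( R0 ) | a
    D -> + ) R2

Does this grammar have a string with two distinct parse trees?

Unambiguous

(D is unreachable from R0, so its rules don't affect L(R0).) R0 → R0 + R1 | R1  ;  R1 → R1 * R2 | R2  — a left-associative chain with R2 at the bottom. Each string factors uniquely by precedence.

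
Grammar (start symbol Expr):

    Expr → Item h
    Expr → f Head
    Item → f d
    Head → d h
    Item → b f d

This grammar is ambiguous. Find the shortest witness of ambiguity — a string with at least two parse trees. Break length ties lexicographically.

f d h

length 3: f d h has 2 parse trees

Two derivations of f d h:
  Expr ⇒ Item h ⇒ f d h
  Expr ⇒ f Head ⇒ f d h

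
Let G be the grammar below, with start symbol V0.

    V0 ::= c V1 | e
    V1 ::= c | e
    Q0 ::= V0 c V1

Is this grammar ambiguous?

Unambiguous

(Q0 is unreachable from V0, so its rules don't affect L(V0).) Restricted to the reachable nonterminals, every rule has the form A → t or A → t B, and no two rules for the same A share a first terminal. The grammar encodes a DFA — one run per string.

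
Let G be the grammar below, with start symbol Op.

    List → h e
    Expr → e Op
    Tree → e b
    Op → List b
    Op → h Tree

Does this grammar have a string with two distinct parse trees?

Ambiguous

Witness: h e b

Derivation 1: Op ⇒ List b ⇒ h e b
Derivation 2: Op ⇒ h Tree ⇒ h e b

Two distinct leftmost derivations for the same string.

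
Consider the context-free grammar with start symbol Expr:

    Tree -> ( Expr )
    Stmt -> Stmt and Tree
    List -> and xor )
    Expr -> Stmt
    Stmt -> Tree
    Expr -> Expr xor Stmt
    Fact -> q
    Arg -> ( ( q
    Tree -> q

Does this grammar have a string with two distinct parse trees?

Unambiguous

(Fact, List, Arg are unreachable from Expr, so their rules don't affect L(Expr).) This is a standard precedence ladder (Expr over Stmt over Tree), with each level left-recursive on its own operator ('xor' at Expr, 'and' at Stmt). That structure is LR(1), hence unambiguous.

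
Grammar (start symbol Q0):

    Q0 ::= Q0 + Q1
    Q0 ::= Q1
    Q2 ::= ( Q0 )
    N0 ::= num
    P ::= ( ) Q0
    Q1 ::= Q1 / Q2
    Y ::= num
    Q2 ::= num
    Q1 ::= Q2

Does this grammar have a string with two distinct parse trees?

Unambiguous

Only Q0, Q1, Q2 are reachable from Q0; ignoring the rest: The grammar is stratified — Q0 handles '+' (left-recursive), Q1 handles '/', Q2 atoms. Each operator has a fixed associativity and precedence level, so every string has one parse.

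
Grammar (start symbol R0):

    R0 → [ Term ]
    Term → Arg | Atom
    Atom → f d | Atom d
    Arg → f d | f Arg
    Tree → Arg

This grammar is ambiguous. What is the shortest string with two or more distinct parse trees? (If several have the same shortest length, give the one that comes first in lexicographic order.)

length 4: [ f d ] has 2 parse trees

Two derivations of [ f d ]:
  R0 ⇒ [ Term ] ⇒ [ Arg ] ⇒ [ f d ]
  R0 ⇒ [ Term ] ⇒ [ Atom ] ⇒ [ f d ]

[ f d ]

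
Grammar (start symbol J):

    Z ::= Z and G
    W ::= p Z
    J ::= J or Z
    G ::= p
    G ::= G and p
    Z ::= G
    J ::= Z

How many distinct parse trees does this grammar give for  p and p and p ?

4

Parse trees for p and p and p:
  [J [Z [Z [G p]] and [G [G p] and p]]]
  [J [Z [Z [Z [G p]] and [G p]] and [G p]]]
  [J [Z [Z [G [G p] and p]] and [G p]]]
  [J [Z [G [G [G p] and p] and p]]]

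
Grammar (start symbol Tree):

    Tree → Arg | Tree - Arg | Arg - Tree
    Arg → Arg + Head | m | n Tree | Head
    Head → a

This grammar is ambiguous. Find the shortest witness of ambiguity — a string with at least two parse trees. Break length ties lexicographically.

length 1: no string has ≥2 trees
length 2: no string has ≥2 trees
length 3: a - a has 2 parse trees

Two derivations of a - a:
  Tree ⇒ Tree - Arg ⇒ Arg - Arg ⇒ Head - Arg ⇒ a - Arg ⇒ a - Head ⇒ a - a
  Tree ⇒ Arg - Tree ⇒ Head - Tree ⇒ a - Tree ⇒ a - Arg ⇒ a - Head ⇒ a - a

a - a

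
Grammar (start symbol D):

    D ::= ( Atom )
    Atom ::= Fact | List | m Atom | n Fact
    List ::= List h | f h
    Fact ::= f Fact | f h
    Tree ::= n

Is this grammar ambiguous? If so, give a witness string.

Ambiguous

Witness: ( f h )

Derivation 1: D ⇒ ( Atom ) ⇒ ( Fact ) ⇒ ( f h )
Derivation 2: D ⇒ ( Atom ) ⇒ ( List ) ⇒ ( f h )

Two distinct leftmost derivations for the same string.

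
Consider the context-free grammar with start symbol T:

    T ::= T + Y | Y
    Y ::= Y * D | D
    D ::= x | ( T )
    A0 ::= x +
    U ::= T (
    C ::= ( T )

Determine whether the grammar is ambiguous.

Unambiguous

Only T, Y, D are reachable from T; ignoring the rest: This is a standard precedence ladder (T over Y over D), with each level left-recursive on its own operator ('+' at T, '*' at Y). That structure is LR(1), hence unambiguous.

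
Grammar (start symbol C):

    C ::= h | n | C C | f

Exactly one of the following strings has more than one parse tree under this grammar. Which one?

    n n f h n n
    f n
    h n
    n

n n f h n n

n n f h n n: 42 trees
f n: 1 tree
h n: 1 tree
n: 1 tree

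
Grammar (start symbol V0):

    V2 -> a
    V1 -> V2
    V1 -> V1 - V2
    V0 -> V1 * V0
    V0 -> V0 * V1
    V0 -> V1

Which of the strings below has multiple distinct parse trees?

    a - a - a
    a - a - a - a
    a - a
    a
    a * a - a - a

a * a - a - a

a - a - a: 1 tree
a - a - a - a: 1 tree
a - a: 1 tree
a: 1 tree
a * a - a - a: 2 trees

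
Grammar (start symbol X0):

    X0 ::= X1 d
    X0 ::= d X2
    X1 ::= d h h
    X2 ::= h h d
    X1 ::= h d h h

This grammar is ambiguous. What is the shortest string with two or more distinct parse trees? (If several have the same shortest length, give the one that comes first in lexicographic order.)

d h h d

length 4: d h h d has 2 parse trees

Two derivations of d h h d:
  X0 ⇒ X1 d ⇒ d h h d
  X0 ⇒ d X2 ⇒ d h h d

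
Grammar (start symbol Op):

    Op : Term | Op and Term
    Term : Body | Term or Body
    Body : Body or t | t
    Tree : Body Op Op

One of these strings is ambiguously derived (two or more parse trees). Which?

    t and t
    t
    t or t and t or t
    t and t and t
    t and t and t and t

t and t: 1 tree
t: 1 tree
t or t and t or t: 4 trees
t and t and t: 1 tree
t and t and t and t: 1 tree

t or t and t or t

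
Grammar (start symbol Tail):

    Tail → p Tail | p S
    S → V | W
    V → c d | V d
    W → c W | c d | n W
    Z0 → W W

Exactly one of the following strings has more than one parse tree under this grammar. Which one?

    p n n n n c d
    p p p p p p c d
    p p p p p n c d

p n n n n c d: 1 tree
p p p p p p c d: 2 trees
p p p p p n c d: 1 tree

p p p p p p c d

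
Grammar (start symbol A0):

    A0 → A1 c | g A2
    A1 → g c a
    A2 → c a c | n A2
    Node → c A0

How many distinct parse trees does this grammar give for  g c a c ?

Parse trees for g c a c:
  [A0 [A1 g c a] c]
  [A0 g [A2 c a c]]

2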